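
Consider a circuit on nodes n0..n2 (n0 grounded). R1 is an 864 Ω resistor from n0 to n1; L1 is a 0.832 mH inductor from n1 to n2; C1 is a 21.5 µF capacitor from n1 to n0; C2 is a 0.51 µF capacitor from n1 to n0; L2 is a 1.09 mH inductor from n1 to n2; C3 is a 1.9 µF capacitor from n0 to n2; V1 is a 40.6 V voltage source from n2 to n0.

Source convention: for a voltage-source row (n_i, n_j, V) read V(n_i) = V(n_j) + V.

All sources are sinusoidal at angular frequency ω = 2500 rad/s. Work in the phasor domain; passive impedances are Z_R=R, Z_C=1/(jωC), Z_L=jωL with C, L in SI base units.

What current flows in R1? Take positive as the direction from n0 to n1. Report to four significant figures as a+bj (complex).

Apply KCL at each of the 2 non-ground nodes and solve the resulting linear system.
Node n1: branches {R1, L1, C1, C2, L2} → V_1 = 43.42-0.06339j
Node n2: branches {L1, L2, C3, V1} → V_2 = 40.60+0.000j
Source currents: i(V1)=-0.05374-2.582j

-0.05025+7.337e-05j A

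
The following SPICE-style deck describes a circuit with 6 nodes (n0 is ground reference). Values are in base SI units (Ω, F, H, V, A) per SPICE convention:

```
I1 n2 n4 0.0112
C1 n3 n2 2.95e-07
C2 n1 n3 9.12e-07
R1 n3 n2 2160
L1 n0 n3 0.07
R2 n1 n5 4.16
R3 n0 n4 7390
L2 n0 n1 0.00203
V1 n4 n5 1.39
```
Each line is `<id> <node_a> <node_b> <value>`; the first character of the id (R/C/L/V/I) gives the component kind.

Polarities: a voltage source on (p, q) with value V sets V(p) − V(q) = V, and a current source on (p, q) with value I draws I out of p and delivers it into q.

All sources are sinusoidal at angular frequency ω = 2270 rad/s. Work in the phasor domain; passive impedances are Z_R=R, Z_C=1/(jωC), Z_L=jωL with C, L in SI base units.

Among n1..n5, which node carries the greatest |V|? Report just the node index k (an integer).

2

Element admittances at ω=2270 rad/s:
  I1: injects 0.0112 A into n4 (from n2)
  Y(C1) = 0.000+0.0006696j S between n3,n2
  Y(C2) = 0.000+0.002070j S between n1,n3
  Y(R1) = 0.0004630+0.000j S between n3,n2
  Y(L1) = 0.000-0.006293j S between n0,n3
  Y(R2) = 0.2404+0.000j S between n1,n5
  Y(R3) = 0.0001353+0.000j S between n0,n4
  Y(L2) = 0.000-0.2170j S between n0,n1
  V1: constraint V(n4)−V(n5) = 1.39
Assemble and solve the 6×6 MNA system:
  V(n1)=4.875e-05+0.07711j  V(n2)=-7.824+8.626j  V(n3)=-2.390e-05-2.690j  V(n4)=1.436+0.07707j  V(n5)=0.04583+0.07707j
  i(V1)=0.01101-1.043e-05j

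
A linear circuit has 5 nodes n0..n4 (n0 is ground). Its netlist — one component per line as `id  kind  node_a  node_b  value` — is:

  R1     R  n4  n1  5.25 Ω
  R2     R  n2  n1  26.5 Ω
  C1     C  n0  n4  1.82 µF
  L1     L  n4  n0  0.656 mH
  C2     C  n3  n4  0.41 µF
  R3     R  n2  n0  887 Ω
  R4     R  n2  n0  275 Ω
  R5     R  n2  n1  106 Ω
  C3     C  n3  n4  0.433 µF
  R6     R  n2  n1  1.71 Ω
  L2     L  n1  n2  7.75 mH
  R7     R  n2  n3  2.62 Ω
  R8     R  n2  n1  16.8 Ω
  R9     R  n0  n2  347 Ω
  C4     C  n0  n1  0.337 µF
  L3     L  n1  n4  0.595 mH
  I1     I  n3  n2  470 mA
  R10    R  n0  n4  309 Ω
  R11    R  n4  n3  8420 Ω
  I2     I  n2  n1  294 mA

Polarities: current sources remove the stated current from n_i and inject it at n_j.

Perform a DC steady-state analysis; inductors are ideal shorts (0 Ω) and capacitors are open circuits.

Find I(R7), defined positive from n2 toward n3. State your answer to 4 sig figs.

Element admittances at DC:
  Y(R1) = 0.1905 S between n4,n1
  Y(R2) = 0.03774 S between n2,n1
  Y(C1) = 0.000 S between n0,n4
  L1: short n4↔n0 (DC inductor)
  Y(C2) = 0.000 S between n3,n4
  Y(R3) = 0.001127 S between n2,n0
  Y(R4) = 0.003636 S between n2,n0
  Y(R5) = 0.009434 S between n2,n1
  Y(C3) = 0.000 S between n3,n4
  Y(R6) = 0.5848 S between n2,n1
  L2: short n1↔n2 (DC inductor)
  Y(R7) = 0.3817 S between n2,n3
  Y(R8) = 0.05952 S between n2,n1
  Y(R9) = 0.002882 S between n0,n2
  Y(C4) = 0.000 S between n0,n1
  L3: short n1↔n4 (DC inductor)
  I1: injects 0.47 A into n2 (from n3)
  Y(R10) = 0.003236 S between n0,n4
  Y(R11) = 0.0001188 S between n4,n3
  I2: injects 0.294 A into n1 (from n2)
Assemble and solve the 7×7 MNA system:
  V(n1)=0.000  V(n2)=0.000  V(n3)=-1.231  V(n4)=0.000
  i(L1)=0.000  i(L2)=0.2939  i(L3)=0.0001462

0.4699 A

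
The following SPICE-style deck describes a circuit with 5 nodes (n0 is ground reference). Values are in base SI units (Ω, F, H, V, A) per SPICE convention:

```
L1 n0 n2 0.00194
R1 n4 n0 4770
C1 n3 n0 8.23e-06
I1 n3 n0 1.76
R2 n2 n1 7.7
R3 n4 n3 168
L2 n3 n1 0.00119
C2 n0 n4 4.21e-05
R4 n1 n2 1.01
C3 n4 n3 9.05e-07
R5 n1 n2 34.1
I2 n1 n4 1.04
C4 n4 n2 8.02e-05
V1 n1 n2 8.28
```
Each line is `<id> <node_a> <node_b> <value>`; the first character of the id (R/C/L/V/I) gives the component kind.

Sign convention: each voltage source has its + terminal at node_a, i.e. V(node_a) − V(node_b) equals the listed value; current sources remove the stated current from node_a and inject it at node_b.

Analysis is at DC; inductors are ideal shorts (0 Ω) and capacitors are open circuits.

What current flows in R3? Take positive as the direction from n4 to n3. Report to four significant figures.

Apply KCL at each of the 4 non-ground nodes and solve the resulting linear system.
Node n1: branches {R2, L2, R4, R5, I2, V1} → V_1 = 8.280
Node n2: branches {L1, R2, R4, R5, C4, V1} → V_2 = 0.000
Node n3: branches {C1, I1, R3, L2, C3} → V_3 = 8.280
Node n4: branches {R1, R3, C2, C3, I2, C4} → V_4 = 176.8
Source currents: i(L1)=1.797, i(L2)=-0.7571, i(V1)=-11.31

1.003 A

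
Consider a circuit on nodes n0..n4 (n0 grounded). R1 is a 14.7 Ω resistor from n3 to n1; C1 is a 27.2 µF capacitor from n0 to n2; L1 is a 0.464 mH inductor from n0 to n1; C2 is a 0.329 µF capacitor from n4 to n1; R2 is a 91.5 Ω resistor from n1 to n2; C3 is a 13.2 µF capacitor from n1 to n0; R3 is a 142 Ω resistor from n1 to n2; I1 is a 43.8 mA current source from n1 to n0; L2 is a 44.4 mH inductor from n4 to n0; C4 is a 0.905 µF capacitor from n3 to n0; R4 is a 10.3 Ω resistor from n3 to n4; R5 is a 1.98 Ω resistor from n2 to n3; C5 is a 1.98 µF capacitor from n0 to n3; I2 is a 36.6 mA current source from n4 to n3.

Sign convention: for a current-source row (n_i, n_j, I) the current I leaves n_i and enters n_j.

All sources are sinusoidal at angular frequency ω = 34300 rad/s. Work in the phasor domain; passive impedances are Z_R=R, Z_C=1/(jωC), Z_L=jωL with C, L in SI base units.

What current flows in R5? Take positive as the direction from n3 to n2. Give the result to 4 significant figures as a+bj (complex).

-0.001252+0.008490j A

Element admittances at ω=34300 rad/s:
  Y(R1) = 0.06803+0.000j S between n3,n1
  Y(C1) = 0.000+0.9330j S between n0,n2
  Y(L1) = 0.000-0.06283j S between n0,n1
  Y(C2) = 0.000+0.01128j S between n4,n1
  Y(R2) = 0.01093+0.000j S between n1,n2
  Y(C3) = 0.000+0.4528j S between n1,n0
  Y(R3) = 0.007042+0.000j S between n1,n2
  I1: injects 0.0438 A into n0 (from n1)
  Y(L2) = 0.000-0.0006566j S between n4,n0
  Y(C4) = 0.000+0.03104j S between n3,n0
  Y(R4) = 0.09709+0.000j S between n3,n4
  Y(R5) = 0.5051+0.000j S between n2,n3
  Y(C5) = 0.000+0.06791j S between n0,n3
  I2: injects 0.0366 A into n3 (from n4)
Assemble and solve the 4×4 MNA system:
  V(n1)=-0.02920+0.1026j  V(n2)=0.01103+0.002118j  V(n3)=0.008554+0.01893j  V(n4)=-0.3742+0.05649j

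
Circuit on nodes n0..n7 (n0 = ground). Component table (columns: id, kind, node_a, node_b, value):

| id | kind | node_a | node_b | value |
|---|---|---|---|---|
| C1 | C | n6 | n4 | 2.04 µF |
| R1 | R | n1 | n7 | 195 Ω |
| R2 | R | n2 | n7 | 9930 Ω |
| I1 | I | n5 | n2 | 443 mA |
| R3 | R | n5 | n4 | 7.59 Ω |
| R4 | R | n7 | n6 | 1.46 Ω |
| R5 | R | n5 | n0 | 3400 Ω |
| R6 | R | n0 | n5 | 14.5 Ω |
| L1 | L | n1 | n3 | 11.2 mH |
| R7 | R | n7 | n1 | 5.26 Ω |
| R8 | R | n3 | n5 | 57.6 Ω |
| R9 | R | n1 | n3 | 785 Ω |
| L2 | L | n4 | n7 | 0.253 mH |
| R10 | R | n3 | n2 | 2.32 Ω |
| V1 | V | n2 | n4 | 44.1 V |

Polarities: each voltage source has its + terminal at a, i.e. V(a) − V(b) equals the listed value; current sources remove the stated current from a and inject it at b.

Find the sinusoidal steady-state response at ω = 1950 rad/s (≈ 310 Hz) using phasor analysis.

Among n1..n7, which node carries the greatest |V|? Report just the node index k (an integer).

Apply KCL at each of the 7 non-ground nodes and solve the resulting linear system.
Node n1: branches {R1, L1, R7, R9} → V_1 = 2.104-8.785j
Node n2: branches {R2, I1, R10, V1} → V_2 = 42.28-0.4402j
Node n3: branches {L1, R8, R9, R10} → V_3 = 39.30+3.341j
Node n4: branches {C1, R3, L2, V1} → V_4 = -1.817-0.4402j
Node n5: branches {I1, R3, R5, R6, R8} → V_5 = 0.000+0.000j
Node n6: branches {C1, R4} → V_6 = -0.9805-0.1451j
Node n7: branches {R1, R2, R4, R7, L2} → V_7 = -0.9822-0.1402j
Source currents: i(V1)=-0.8463+1.630j

2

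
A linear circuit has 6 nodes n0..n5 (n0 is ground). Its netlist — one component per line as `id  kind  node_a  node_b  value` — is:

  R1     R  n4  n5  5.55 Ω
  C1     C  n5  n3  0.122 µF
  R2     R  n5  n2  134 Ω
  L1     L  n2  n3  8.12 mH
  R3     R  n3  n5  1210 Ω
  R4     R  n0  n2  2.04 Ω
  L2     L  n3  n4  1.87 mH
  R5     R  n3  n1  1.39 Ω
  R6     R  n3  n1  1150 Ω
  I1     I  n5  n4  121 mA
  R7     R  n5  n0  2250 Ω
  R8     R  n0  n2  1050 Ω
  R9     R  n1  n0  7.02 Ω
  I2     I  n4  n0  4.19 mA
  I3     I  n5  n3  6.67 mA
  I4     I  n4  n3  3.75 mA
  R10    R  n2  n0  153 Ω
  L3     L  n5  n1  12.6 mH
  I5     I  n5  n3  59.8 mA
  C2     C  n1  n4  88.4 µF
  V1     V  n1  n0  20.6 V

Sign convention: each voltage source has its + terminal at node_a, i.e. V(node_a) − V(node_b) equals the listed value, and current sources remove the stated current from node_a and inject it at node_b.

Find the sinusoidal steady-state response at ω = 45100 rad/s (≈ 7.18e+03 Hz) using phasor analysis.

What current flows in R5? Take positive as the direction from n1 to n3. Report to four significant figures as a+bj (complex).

-0.06783-0.04616j A

Apply KCL at each of the 5 non-ground nodes and solve the resulting linear system.
Node n1: branches {R5, R6, R9, L3, C2, V1} → V_1 = 20.60+0.000j
Node n2: branches {R2, L1, R4, R8, R10} → V_2 = 0.2781-0.1091j
Node n3: branches {C1, L1, R3, L2, R5, R6, I3, I4, I5} → V_3 = 20.69+0.06417j
Node n4: branches {R1, L2, I1, I2, I4, C2} → V_4 = 20.60+0.05492j
Node n5: branches {R1, C1, R2, R3, I1, R7, I3, L3, I5} → V_5 = 18.76+0.08760j
Source currents: i(V1)=-3.085+0.05424j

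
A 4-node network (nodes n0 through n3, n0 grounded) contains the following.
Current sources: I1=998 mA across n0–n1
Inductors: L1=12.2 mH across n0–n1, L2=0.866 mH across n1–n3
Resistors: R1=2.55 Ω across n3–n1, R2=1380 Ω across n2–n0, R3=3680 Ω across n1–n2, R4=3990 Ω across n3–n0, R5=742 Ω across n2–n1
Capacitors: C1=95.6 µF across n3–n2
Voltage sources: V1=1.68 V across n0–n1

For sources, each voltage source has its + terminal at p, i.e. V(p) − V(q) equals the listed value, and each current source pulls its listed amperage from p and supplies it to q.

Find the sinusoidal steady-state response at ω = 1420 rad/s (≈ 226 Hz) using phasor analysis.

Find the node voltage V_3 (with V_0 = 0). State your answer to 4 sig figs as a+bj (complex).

-1.679+0.001640j V

Element admittances at ω=1420 rad/s:
  I1: injects 0.998 A into n1 (from n0)
  Y(L1) = 0.000-0.05772j S between n0,n1
  Y(R1) = 0.3922+0.000j S between n3,n1
  Y(R2) = 0.0007246+0.000j S between n2,n0
  Y(L2) = 0.000-0.8132j S between n1,n3
  Y(R3) = 0.0002717+0.000j S between n1,n2
  Y(C1) = 0.000+0.1358j S between n3,n2
  Y(R4) = 0.0002506+0.000j S between n3,n0
  Y(R5) = 0.001348+0.000j S between n2,n1
  V1: constraint V(n0)−V(n1) = 1.68
Assemble and solve the 4×4 MNA system:
  V(n1)=-1.680+0.000j  V(n2)=-1.679-0.007312j  V(n3)=-1.679+0.001640j
  i(V1)=-0.9996+0.09697j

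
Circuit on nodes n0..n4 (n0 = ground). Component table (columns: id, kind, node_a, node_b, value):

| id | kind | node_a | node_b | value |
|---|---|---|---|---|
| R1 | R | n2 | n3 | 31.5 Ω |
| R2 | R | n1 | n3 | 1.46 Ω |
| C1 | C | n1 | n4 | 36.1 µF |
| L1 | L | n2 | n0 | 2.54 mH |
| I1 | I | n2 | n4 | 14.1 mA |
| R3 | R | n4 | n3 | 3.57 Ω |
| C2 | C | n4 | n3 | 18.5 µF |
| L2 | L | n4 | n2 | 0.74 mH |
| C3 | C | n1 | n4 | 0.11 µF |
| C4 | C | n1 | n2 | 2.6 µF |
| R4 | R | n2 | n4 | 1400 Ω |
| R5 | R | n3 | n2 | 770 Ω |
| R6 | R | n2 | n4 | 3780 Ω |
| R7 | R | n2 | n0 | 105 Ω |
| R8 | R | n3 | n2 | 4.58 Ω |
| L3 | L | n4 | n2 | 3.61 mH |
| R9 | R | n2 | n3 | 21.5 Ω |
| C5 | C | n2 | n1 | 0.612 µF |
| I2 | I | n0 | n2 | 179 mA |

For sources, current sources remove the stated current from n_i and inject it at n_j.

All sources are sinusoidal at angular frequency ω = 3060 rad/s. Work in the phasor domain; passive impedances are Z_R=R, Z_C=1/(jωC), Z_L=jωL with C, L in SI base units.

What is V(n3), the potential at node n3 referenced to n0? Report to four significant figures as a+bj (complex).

0.1038+1.399j V

MNA unknowns: 4 node voltages V₁..V_4
R1: Y=0.03175+0.000j on G[2,3]
R2: Y=0.6849+0.000j on G[1,3]
C1: Y=0.000+0.1105j on G[1,4]
L1: Y=0.000-0.1287j on G[2,0]
I1: z[2]−=0.0141, z[4]+=0.0141
R3: Y=0.2801+0.000j on G[4,3]
C2: Y=0.000+0.05661j on G[4,3]
L2: Y=0.000-0.4416j on G[4,2]
C3: Y=0.000+0.0003366j on G[1,4]
C4: Y=0.000+0.007956j on G[1,2]
R4: Y=0.0007143+0.000j on G[2,4]
R5: Y=0.001299+0.000j on G[3,2]
R6: Y=0.0002646+0.000j on G[2,4]
R7: Y=0.009524+0.000j on G[2,0]
R8: Y=0.2183+0.000j on G[3,2]
L3: Y=0.000-0.09053j on G[4,2]
R9: Y=0.04651+0.000j on G[2,3]
C5: Y=0.000+0.001873j on G[2,1]
I2: z[0]−=0.179, z[2]+=0.179
solve → V1=0.1025+1.400j, V2=0.1024+1.384j, V3=0.1038+1.399j, V4=0.1108+1.410j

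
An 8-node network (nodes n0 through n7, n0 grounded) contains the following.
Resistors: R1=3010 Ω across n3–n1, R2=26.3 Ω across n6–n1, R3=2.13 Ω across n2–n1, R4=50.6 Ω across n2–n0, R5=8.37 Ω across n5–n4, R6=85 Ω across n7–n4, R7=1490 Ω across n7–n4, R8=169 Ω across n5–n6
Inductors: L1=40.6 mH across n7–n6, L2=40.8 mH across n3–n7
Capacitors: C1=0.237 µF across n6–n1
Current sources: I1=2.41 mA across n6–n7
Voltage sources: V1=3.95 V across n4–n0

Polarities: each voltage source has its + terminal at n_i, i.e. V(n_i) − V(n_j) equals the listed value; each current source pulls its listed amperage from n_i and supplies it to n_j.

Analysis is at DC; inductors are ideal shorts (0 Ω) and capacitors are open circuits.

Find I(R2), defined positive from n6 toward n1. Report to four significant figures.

0.02919 A

Apply KCL at each of the 7 non-ground nodes and solve the resulting linear system.
Node n1: branches {R1, R2, R3, C1} → V_1 = 1.553
Node n2: branches {R3, R4} → V_2 = 1.490
Node n3: branches {R1, L2} → V_3 = 2.321
Node n4: branches {R5, R6, R7, V1} → V_4 = 3.950
Node n5: branches {R5, R8} → V_5 = 3.873
Node n6: branches {R2, L1, C1, I1, R8} → V_6 = 2.321
Node n7: branches {L1, L2, R6, R7, I1} → V_7 = 2.321
Source currents: i(L1)=0.02242, i(L2)=-0.0002551, i(V1)=-0.02945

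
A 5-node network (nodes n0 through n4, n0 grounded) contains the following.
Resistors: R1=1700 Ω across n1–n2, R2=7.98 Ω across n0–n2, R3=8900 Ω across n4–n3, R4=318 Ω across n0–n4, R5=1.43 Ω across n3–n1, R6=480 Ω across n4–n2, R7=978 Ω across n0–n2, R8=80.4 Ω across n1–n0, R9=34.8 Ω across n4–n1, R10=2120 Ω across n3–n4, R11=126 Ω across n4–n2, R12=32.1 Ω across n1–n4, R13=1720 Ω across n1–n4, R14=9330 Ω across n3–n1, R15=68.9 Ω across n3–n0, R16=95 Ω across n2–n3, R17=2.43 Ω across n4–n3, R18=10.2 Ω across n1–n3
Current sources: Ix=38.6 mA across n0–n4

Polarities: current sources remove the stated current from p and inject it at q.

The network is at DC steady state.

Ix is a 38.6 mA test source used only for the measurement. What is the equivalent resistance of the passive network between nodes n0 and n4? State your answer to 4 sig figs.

Apply KCL at each of the 4 non-ground nodes and solve the resulting linear system.
Node n1: branches {R1, R5, R8, R9, R12, R13, R14, R18} → V_1 = 0.7808
Node n2: branches {R1, R2, R6, R7, R11, R16} → V_2 = 0.1170
Node n3: branches {R3, R5, R10, R14, R15, R16, R17, R18} → V_3 = 0.7883
Node n4: branches {R3, R4, R6, R9, R10, R11, R12, R13, R17, Ix} → V_4 = 0.8479

R_eq = 21.97 Ω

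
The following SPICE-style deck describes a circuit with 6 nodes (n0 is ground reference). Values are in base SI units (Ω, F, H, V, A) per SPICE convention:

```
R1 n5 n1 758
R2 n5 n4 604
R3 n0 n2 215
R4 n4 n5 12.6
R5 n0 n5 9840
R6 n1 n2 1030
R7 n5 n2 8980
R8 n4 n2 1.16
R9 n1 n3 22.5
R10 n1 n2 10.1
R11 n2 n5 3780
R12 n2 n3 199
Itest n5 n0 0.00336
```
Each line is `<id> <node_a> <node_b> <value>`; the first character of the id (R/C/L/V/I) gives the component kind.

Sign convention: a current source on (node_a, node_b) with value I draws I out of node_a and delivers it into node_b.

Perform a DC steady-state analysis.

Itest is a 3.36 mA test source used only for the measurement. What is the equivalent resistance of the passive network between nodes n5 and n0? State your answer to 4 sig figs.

Element admittances at DC:
  Y(R1) = 0.001319 S between n5,n1
  Y(R2) = 0.001656 S between n5,n4
  Y(R3) = 0.004651 S between n0,n2
  Y(R4) = 0.07937 S between n4,n5
  Y(R5) = 0.0001016 S between n0,n5
  Y(R6) = 0.0009709 S between n1,n2
  Y(R7) = 0.0001114 S between n5,n2
  Y(R8) = 0.8621 S between n4,n2
  Y(R9) = 0.04444 S between n1,n3
  Y(R10) = 0.09901 S between n1,n2
  Y(R11) = 0.0002646 S between n2,n5
  Y(R12) = 0.005025 S between n2,n3
  Itest: injects 0.00336 A into n0 (from n5)
Assemble and solve the 5×5 MNA system:
  V(n1)=-0.7066  V(n2)=-0.7060  V(n3)=-0.7065  V(n4)=-0.7098  V(n5)=-0.7494

R_eq = 223.0 Ω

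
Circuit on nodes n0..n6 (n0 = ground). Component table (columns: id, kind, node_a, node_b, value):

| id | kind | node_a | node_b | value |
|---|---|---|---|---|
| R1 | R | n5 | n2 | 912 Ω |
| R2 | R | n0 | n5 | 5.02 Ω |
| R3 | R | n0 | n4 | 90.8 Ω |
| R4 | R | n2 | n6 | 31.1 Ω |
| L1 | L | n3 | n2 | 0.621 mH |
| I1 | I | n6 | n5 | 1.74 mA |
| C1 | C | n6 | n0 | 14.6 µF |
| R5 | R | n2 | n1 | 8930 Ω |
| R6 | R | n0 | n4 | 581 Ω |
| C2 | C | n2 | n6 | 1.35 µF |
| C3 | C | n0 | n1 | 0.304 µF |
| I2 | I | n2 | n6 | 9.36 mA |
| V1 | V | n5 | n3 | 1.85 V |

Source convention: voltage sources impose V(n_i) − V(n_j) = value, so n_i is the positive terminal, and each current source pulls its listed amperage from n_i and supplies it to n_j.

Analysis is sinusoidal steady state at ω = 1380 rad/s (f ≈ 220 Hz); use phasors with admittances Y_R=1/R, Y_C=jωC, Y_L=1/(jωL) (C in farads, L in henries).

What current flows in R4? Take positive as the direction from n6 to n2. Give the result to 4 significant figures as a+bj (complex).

0.02367+0.01991j A

Element admittances at ω=1380 rad/s:
  Y(R1) = 0.001096+0.000j S between n5,n2
  Y(R2) = 0.1992+0.000j S between n0,n5
  Y(R3) = 0.01101+0.000j S between n0,n4
  Y(R4) = 0.03215+0.000j S between n2,n6
  Y(L1) = 0.000-1.167j S between n3,n2
  I1: injects 0.00174 A into n5 (from n6)
  Y(C1) = 0.000+0.02015j S between n6,n0
  Y(R5) = 0.0001120+0.000j S between n2,n1
  Y(R6) = 0.001721+0.000j S between n0,n4
  Y(C2) = 0.000+0.001863j S between n2,n6
  Y(C3) = 0.000+0.0004195j S between n0,n1
  I2: injects 0.00936 A into n6 (from n2)
  V1: constraint V(n5)−V(n3) = 1.85
Assemble and solve the 7×7 MNA system:
  V(n1)=-0.08927+0.4546j  V(n2)=-1.793+0.1202j  V(n3)=-1.774+0.1070j  V(n4)=0.000+0.000j  V(n5)=0.07575+0.1070j  V(n6)=-1.056+0.7395j
  i(V1)=-0.01540-0.02131j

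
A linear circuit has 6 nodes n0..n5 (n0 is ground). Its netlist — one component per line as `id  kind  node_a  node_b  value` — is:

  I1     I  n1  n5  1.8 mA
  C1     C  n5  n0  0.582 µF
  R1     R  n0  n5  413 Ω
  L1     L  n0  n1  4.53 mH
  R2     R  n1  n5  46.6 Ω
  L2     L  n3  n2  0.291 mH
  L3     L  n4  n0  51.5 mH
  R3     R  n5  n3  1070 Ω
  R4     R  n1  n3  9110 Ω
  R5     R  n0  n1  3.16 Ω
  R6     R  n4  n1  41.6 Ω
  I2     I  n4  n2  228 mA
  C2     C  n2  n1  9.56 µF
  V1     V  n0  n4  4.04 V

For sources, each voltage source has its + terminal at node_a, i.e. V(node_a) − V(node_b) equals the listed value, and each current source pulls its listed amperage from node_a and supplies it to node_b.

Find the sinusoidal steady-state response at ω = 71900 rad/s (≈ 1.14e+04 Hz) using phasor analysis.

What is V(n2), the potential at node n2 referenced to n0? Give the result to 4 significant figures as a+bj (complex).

Apply KCL at each of the 5 non-ground nodes and solve the resulting linear system.
Node n1: branches {I1, L1, R2, R4, R5, R6, C2} → V_1 = 0.3617-0.007177j
Node n2: branches {L2, I2, C2} → V_2 = 0.3619-0.3385j
Node n3: branches {L2, R3, R4} → V_3 = 0.3580-0.3436j
Node n4: branches {L3, R6, I2, V1} → V_4 = -4.040+0.000j
Node n5: branches {I1, C1, R1, R2, R3} → V_5 = 0.09535-0.1799j
Source currents: i(V1)=0.1222+0.001264j

0.3619-0.3385j V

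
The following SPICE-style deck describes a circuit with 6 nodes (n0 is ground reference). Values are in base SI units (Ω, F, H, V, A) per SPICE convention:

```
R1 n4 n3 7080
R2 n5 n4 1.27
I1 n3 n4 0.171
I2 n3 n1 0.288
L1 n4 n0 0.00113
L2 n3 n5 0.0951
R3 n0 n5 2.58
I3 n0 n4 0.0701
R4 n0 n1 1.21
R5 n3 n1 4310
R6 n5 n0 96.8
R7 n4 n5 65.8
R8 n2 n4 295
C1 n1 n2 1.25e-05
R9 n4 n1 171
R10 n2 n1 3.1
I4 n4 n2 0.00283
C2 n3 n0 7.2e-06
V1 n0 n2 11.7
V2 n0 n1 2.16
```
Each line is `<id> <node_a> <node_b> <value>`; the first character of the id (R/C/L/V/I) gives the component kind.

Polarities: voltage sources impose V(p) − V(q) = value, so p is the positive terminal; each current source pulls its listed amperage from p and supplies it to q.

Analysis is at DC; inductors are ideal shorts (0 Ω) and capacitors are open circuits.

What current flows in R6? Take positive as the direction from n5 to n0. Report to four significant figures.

MNA unknowns: 5 node voltages V₁..V_5 plus 4 source currents (L1, L2, V1, V2)
R1: Y=0.0001412 on G[4,3]
R2: Y=0.7874 on G[5,4]
I1: z[3]−=0.171, z[4]+=0.171
I2: z[3]−=0.288, z[1]+=0.288
L1: row V4−V0=0, i_L1 at 4,0
L2: row V3−V5=0, i_L2 at 3,5
R3: Y=0.3876 on G[0,5]
I3: z[0]−=0.0701, z[4]+=0.0701
R4: Y=0.8264 on G[0,1]
R5: Y=0.0002320 on G[3,1]
R6: Y=0.01033 on G[5,0]
R7: Y=0.01520 on G[4,5]
R8: Y=0.003390 on G[2,4]
C1: Y=0.000 on G[1,2]
R9: Y=0.005848 on G[4,1]
R10: Y=0.3226 on G[2,1]
I4: z[4]−=0.00283, z[2]+=0.00283
C2: Y=0.000 on G[3,0]
V1: row V0−V2=11.7, i_V1 at 0,2
V2: row V0−V1=2.16, i_V2 at 0,1
solve → V1=-2.160, V2=-11.70, V3=-0.3826, V4=0.000, V5=-0.3826
aux → i_L1=-0.1212, i_L2=-0.4594, i_V1=-3.120, i_V2=0.9913

-0.003953 A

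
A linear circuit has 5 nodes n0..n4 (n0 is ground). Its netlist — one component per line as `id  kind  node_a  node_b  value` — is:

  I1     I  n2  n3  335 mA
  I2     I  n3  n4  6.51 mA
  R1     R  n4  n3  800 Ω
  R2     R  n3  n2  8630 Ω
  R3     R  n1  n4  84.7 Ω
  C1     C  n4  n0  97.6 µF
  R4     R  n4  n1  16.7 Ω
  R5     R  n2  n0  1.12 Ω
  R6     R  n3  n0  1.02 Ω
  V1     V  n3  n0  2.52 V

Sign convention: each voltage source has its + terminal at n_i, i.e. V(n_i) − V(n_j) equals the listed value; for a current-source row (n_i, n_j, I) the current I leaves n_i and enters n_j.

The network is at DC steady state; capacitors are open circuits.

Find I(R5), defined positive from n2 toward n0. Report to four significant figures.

Element admittances at DC:
  I1: injects 0.335 A into n3 (from n2)
  I2: injects 0.00651 A into n4 (from n3)
  Y(R1) = 0.001250 S between n4,n3
  Y(R2) = 0.0001159 S between n3,n2
  Y(R3) = 0.01181 S between n1,n4
  Y(C1) = 0.000 S between n4,n0
  Y(R4) = 0.05988 S between n4,n1
  Y(R5) = 0.8929 S between n2,n0
  Y(R6) = 0.9804 S between n3,n0
  V1: constraint V(n3)−V(n0) = 2.52
Assemble and solve the 5×5 MNA system:
  V(n1)=7.728  V(n2)=-0.3748  V(n3)=2.520  V(n4)=7.728
  i(V1)=-2.136

-0.3347 A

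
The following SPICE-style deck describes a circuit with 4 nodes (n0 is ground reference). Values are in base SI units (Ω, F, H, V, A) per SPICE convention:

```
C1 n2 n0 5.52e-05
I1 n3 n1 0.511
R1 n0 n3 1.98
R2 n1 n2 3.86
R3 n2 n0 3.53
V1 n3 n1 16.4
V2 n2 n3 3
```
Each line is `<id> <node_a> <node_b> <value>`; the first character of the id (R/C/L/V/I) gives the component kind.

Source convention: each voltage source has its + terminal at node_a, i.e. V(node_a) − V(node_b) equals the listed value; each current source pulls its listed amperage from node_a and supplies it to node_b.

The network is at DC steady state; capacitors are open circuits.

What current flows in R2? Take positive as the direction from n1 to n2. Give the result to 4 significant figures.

Apply KCL at each of the 3 non-ground nodes and solve the resulting linear system.
Node n1: branches {I1, R2, V1} → V_1 = -17.48
Node n2: branches {C1, R2, R3, V2} → V_2 = 1.922
Node n3: branches {I1, R1, V1, V2} → V_3 = -1.078
Source currents: i(V1)=-5.537, i(V2)=-5.570

-5.026 A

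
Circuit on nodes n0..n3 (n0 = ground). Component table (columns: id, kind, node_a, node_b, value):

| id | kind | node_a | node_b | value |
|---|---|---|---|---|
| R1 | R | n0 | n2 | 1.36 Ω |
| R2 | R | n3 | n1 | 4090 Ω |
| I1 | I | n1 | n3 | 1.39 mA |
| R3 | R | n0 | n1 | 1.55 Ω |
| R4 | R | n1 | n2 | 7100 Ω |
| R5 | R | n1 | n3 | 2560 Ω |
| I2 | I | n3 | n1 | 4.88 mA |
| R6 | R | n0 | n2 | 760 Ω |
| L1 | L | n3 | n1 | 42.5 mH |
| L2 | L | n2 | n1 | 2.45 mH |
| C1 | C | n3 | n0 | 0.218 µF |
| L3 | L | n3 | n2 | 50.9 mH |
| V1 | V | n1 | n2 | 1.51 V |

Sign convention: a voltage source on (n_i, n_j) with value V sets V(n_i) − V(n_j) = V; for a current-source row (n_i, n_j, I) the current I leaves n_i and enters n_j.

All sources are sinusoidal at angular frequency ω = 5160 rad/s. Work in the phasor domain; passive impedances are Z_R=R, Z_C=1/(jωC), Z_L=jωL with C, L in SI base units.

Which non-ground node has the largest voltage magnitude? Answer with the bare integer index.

1

MNA unknowns: 3 node voltages V₁..V_3 plus 1 source current (V1)
R1: Y=0.7353+0.000j on G[0,2]
R2: Y=0.0002445+0.000j on G[3,1]
I1: z[1]−=0.00139, z[3]+=0.00139
R3: Y=0.6452+0.000j on G[0,1]
R4: Y=0.0001408+0.000j on G[1,2]
R5: Y=0.0003906+0.000j on G[1,3]
I2: z[3]−=0.00488, z[1]+=0.00488
R6: Y=0.001316+0.000j on G[0,2]
L1: Y=0.000-0.004560j on G[3,1]
L2: Y=0.000-0.07910j on G[2,1]
C1: Y=0.000+0.001125j on G[3,0]
L3: Y=0.000-0.003807j on G[3,2]
V1: row V1−V2=1.51, i_V1 at 1,2
solve → V1=0.8046-8.055e-05j, V2=-0.7054-8.055e-05j, V3=0.09895-0.4201j
aux → i_V1=-0.5182+0.1224j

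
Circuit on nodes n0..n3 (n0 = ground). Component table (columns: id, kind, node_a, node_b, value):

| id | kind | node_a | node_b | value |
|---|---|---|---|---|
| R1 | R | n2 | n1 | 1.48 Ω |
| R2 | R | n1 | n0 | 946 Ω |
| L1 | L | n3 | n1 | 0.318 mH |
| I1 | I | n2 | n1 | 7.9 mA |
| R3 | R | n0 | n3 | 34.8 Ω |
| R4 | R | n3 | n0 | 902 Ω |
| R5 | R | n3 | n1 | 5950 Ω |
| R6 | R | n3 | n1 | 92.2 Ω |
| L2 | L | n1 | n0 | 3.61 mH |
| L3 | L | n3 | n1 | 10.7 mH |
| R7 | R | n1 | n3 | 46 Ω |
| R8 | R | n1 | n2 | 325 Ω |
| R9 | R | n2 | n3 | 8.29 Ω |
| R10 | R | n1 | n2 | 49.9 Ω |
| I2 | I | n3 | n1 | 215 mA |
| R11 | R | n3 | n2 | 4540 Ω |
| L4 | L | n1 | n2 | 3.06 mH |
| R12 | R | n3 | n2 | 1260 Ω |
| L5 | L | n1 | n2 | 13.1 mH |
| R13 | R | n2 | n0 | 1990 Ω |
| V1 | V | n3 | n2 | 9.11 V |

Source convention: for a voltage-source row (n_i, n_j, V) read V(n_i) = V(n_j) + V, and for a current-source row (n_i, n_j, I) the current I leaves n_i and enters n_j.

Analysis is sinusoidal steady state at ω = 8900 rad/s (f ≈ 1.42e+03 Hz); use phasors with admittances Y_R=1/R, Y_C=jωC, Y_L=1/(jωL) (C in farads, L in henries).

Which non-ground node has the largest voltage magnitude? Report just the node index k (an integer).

Apply KCL at each of the 3 non-ground nodes and solve the resulting linear system.
Node n1: branches {R1, R2, L1, I1, R5, R6, L2, L3, R7, R8, R10, I2, L4, L5} → V_1 = -1.574-4.565j
Node n2: branches {R1, I1, R8, R9, R10, R11, L4, R12, L5, R13, V1} → V_2 = -4.222-1.455j
Node n3: branches {L1, R3, R4, R5, R6, L3, R7, R9, I2, R11, R12, V1} → V_3 = 4.888-1.455j
Source currents: i(V1)=-2.812+2.292j

3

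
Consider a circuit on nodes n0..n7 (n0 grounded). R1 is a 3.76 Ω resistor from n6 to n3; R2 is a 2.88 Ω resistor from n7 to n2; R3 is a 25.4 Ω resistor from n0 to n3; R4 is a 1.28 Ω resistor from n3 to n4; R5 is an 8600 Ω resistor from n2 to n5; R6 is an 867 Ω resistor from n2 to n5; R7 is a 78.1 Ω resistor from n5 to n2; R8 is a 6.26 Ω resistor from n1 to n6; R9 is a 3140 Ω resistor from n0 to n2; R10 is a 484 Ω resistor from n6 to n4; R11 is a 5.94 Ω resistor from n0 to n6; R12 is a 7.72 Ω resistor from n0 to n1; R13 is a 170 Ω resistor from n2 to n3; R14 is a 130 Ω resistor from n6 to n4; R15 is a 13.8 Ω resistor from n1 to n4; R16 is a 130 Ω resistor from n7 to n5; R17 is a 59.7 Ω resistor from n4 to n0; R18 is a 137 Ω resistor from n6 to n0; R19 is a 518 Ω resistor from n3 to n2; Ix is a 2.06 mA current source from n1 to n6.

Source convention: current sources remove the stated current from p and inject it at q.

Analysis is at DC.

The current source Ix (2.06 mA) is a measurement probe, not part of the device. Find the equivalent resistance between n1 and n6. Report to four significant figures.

R_eq = 3.448 Ω

Apply KCL at each of the 7 non-ground nodes and solve the resulting linear system.
Node n1: branches {R8, R12, R15, Ix} → V_1 = -0.004296
Node n2: branches {R2, R5, R6, R7, R9, R13, R19} → V_2 = 0.001208
Node n3: branches {R1, R3, R4, R13, R19} → V_3 = 0.001258
Node n4: branches {R4, R10, R14, R15, R17} → V_4 = 0.0007938
Node n5: branches {R5, R6, R7, R16} → V_5 = 0.001208
Node n6: branches {R1, R8, R10, R11, R14, R18, Ix} → V_6 = 0.002808
Node n7: branches {R2, R16} → V_7 = 0.001208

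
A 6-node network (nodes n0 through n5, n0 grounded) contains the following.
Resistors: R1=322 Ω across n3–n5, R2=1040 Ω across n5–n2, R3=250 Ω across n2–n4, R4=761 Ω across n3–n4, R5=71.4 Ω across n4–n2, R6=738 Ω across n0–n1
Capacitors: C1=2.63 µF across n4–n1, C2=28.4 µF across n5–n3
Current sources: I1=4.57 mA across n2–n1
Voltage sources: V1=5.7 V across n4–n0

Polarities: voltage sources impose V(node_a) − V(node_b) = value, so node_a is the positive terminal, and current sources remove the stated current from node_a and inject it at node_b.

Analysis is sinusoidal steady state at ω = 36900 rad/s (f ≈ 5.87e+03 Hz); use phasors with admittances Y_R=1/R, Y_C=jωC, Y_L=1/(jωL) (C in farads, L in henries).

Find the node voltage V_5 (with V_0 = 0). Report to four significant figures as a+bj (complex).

5.596+7.698e-05j V

Element admittances at ω=36900 rad/s:
  Y(R1) = 0.003106+0.000j S between n3,n5
  Y(R2) = 0.0009615+0.000j S between n5,n2
  Y(R3) = 0.004000+0.000j S between n2,n4
  Y(C1) = 0.000+0.09705j S between n4,n1
  Y(R4) = 0.001314+0.000j S between n3,n4
  Y(C2) = 0.000+1.048j S between n5,n3
  Y(R5) = 0.01401+0.000j S between n4,n2
  Y(R6) = 0.001355+0.000j S between n0,n1
  I1: injects 0.00457 A into n1 (from n2)
  V1: constraint V(n4)−V(n0) = 5.7
Assemble and solve the 6×6 MNA system:
  V(n1)=5.700+0.03249j  V(n2)=5.454+3.903e-06j  V(n3)=5.596-5.347e-05j  V(n4)=5.700+0.000j  V(n5)=5.596+7.698e-05j
  i(V1)=-0.007723-4.402e-05j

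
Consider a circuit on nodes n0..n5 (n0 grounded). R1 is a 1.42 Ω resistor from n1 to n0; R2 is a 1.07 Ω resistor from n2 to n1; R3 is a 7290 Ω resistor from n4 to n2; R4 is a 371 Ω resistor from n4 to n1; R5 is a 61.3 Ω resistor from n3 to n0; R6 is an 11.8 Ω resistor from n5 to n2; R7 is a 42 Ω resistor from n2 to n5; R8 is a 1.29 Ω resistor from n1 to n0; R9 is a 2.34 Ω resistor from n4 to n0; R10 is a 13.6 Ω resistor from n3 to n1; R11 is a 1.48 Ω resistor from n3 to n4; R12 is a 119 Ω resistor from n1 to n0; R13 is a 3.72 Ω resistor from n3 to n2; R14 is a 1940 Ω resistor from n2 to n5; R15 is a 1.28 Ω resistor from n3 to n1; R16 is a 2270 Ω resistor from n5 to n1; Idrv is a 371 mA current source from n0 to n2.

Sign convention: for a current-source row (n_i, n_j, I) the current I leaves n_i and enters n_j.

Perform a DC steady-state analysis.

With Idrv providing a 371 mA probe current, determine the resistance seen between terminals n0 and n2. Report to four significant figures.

Apply KCL at each of the 5 non-ground nodes and solve the resulting linear system.
Node n1: branches {R1, R2, R4, R8, R10, R12, R15, R16} → V_1 = 0.2071
Node n2: branches {R2, R3, R6, R7, R13, R14, Idrv} → V_2 = 0.5194
Node n3: branches {R5, R10, R11, R13, R15} → V_3 = 0.2260
Node n4: branches {R3, R4, R9, R11} → V_4 = 0.1386
Node n5: branches {R6, R7, R14, R16} → V_5 = 0.5182

R_eq = 1.400 Ω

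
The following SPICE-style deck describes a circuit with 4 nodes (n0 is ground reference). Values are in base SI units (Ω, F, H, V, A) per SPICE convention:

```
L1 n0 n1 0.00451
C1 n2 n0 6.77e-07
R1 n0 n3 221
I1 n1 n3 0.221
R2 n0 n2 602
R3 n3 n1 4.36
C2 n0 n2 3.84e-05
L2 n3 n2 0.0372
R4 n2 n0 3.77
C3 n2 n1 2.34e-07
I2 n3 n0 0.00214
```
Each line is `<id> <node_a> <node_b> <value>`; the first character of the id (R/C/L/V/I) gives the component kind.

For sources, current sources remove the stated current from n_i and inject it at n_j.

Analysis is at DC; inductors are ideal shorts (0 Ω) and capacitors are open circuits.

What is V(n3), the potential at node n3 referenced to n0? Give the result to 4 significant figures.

Element admittances at DC:
  L1: short n0↔n1 (DC inductor)
  Y(C1) = 0.000 S between n2,n0
  Y(R1) = 0.004525 S between n0,n3
  I1: injects 0.221 A into n3 (from n1)
  Y(R2) = 0.001661 S between n0,n2
  Y(R3) = 0.2294 S between n3,n1
  Y(C2) = 0.000 S between n0,n2
  L2: short n3↔n2 (DC inductor)
  Y(R4) = 0.2653 S between n2,n0
  Y(C3) = 0.000 S between n2,n1
  I2: injects 0.00214 A into n0 (from n3)
Assemble and solve the 5×5 MNA system:
  V(n1)=0.000  V(n2)=0.4370  V(n3)=0.4370
  i(L1)=0.1208  i(L2)=0.1166

0.4370 V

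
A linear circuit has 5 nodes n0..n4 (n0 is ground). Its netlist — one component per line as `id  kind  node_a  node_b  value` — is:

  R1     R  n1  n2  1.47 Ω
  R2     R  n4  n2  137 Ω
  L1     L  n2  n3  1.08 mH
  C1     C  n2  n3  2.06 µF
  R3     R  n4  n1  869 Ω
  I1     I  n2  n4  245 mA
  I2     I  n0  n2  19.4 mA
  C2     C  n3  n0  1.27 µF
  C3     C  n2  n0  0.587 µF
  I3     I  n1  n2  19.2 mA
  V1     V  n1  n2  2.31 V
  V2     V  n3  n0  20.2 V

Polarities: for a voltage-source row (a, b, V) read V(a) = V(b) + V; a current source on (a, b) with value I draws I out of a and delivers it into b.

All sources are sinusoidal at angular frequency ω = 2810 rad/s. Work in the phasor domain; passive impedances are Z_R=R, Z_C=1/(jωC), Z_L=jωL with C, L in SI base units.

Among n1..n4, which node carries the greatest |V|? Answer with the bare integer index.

4

Element admittances at ω=2810 rad/s:
  Y(R1) = 0.6803+0.000j S between n1,n2
  Y(R2) = 0.007299+0.000j S between n4,n2
  Y(L1) = 0.000-0.3295j S between n2,n3
  Y(C1) = 0.000+0.005789j S between n2,n3
  Y(R3) = 0.001151+0.000j S between n4,n1
  I1: injects 0.245 A into n4 (from n2)
  I2: injects 0.0194 A into n2 (from n0)
  Y(C2) = 0.000+0.003569j S between n3,n0
  Y(C3) = 0.000+0.001649j S between n2,n0
  I3: injects 0.0192 A into n2 (from n1)
  V1: constraint V(n1)−V(n2) = 2.31
  V2: constraint V(n3)−V(n0) = 20.2
Assemble and solve the 6×6 MNA system:
  V(n1)=22.61+0.06023j  V(n2)=20.30+0.06023j  V(n3)=20.20+0.000j  V(n4)=49.61+0.06023j
  i(V1)=-1.560+0.000j  i(V2)=0.01950-0.1056j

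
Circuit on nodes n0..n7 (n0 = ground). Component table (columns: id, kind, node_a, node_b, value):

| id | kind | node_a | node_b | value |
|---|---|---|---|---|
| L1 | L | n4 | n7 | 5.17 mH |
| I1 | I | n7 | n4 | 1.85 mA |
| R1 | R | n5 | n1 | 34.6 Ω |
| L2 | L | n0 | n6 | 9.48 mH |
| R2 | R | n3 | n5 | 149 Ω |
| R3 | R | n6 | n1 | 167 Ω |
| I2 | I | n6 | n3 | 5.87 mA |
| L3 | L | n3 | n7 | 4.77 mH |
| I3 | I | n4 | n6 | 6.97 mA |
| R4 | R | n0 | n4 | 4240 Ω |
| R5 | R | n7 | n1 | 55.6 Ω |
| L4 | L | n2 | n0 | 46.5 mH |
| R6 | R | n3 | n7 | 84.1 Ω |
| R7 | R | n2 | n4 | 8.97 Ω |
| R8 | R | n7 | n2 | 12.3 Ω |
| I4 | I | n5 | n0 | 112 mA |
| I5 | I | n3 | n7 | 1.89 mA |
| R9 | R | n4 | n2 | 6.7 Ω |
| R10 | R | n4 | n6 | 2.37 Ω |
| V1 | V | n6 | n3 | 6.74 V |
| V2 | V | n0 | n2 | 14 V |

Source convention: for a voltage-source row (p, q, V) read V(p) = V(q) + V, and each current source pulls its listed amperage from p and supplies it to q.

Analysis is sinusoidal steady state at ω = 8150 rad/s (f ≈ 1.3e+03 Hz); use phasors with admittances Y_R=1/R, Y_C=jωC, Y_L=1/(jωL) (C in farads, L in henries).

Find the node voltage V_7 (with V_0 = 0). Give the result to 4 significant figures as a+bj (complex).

-16.13+0.2348j V

Apply KCL at each of the 7 non-ground nodes and solve the resulting linear system.
Node n1: branches {R1, R3, R5} → V_1 = -19.46-0.3784j
Node n2: branches {L4, R7, R8, R9, V2} → V_2 = -14.00+0.000j
Node n3: branches {R2, I2, L3, R6, I5, V1} → V_3 = -20.28-1.343j
Node n4: branches {L1, I1, I3, R4, R7, R9, R10} → V_4 = -13.69-0.7448j
Node n5: branches {R1, R2, I4} → V_5 = -22.76-0.5602j
Node n6: branches {L2, R3, I2, I3, R10, V1} → V_6 = -13.54-1.343j
Node n7: branches {L1, I1, L3, R5, R6, R8, I5} → V_7 = -16.13+0.2348j
Source currents: i(V1)=-0.07733+0.08284j, i(V2)=0.09139+0.2121j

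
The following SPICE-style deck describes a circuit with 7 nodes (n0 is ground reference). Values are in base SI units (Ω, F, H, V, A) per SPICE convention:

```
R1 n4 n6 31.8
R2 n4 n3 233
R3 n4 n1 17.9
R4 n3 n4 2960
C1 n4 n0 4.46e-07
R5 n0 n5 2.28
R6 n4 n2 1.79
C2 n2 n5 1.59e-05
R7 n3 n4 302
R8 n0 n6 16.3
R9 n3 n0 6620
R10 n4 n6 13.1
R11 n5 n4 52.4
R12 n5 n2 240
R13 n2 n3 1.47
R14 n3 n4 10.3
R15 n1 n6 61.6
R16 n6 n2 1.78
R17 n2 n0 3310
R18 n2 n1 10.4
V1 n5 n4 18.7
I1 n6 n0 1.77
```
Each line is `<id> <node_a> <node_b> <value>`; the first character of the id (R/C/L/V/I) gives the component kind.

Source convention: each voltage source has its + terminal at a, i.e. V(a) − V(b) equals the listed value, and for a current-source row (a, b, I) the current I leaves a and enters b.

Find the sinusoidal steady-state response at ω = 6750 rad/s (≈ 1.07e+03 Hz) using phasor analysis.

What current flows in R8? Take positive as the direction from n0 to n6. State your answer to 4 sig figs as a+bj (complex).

Element admittances at ω=6750 rad/s:
  Y(R1) = 0.03145+0.000j S between n4,n6
  Y(R2) = 0.004292+0.000j S between n4,n3
  Y(R3) = 0.05587+0.000j S between n4,n1
  Y(R4) = 0.0003378+0.000j S between n3,n4
  Y(C1) = 0.000+0.003011j S between n4,n0
  Y(R5) = 0.4386+0.000j S between n0,n5
  Y(R6) = 0.5587+0.000j S between n4,n2
  Y(C2) = 0.000+0.1073j S between n2,n5
  Y(R7) = 0.003311+0.000j S between n3,n4
  Y(R8) = 0.06135+0.000j S between n0,n6
  Y(R9) = 0.0001511+0.000j S between n3,n0
  Y(R10) = 0.07634+0.000j S between n4,n6
  Y(R11) = 0.01908+0.000j S between n5,n4
  Y(R12) = 0.004167+0.000j S between n5,n2
  Y(R13) = 0.6803+0.000j S between n2,n3
  Y(R14) = 0.09709+0.000j S between n3,n4
  Y(R15) = 0.01623+0.000j S between n1,n6
  Y(R16) = 0.5618+0.000j S between n6,n2
  Y(R17) = 0.0003021+0.000j S between n2,n0
  Y(R18) = 0.09615+0.000j S between n2,n1
  V1: constraint V(n5)−V(n4) = 18.7
  I1: injects 1.77 A into n0 (from n6)
Assemble and solve the 7×7 MNA system:
  V(n1)=-19.96+1.477j  V(n2)=-19.92+2.351j  V(n3)=-19.90+2.021j  V(n4)=-19.83-0.1156j  V(n5)=-1.129-0.1156j  V(n6)=-20.64+1.783j
  i(V1)=-0.2047-1.956j

1.266-0.1094j A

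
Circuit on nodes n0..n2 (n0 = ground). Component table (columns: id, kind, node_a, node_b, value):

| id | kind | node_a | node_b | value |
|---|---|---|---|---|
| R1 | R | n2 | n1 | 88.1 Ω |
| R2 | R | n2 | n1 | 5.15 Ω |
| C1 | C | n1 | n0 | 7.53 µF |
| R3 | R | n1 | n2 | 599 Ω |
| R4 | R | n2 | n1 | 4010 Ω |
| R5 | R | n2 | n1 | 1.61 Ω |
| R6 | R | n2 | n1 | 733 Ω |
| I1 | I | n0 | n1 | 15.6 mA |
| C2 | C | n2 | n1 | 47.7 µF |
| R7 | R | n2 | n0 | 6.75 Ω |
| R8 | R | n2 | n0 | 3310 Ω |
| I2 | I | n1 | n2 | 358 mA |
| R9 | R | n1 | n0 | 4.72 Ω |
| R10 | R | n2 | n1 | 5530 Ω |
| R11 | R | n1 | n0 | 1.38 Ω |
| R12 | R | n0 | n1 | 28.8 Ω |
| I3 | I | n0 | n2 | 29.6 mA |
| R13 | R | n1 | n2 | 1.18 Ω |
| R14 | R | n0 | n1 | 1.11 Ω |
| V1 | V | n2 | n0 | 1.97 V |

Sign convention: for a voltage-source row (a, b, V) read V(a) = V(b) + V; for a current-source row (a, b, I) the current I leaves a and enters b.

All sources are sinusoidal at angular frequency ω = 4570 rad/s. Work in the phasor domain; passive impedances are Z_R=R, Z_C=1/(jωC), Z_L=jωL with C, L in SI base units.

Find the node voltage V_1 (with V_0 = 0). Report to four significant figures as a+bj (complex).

Apply KCL at each of the 2 non-ground nodes and solve the resulting linear system.
Node n1: branches {R1, R2, C1, R3, R4, R5, R6, I1, C2, I2, R9, R10, R11, R12, R13, R14} → V_1 = 0.8389+0.06133j
Node n2: branches {R1, R2, R3, R4, R5, R6, C2, R7, R8, I2, R10, I3, R13, V1} → V_2 = 1.970+0.000j
Source currents: i(V1)=-1.816-0.1437j

0.8389+0.06133j V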